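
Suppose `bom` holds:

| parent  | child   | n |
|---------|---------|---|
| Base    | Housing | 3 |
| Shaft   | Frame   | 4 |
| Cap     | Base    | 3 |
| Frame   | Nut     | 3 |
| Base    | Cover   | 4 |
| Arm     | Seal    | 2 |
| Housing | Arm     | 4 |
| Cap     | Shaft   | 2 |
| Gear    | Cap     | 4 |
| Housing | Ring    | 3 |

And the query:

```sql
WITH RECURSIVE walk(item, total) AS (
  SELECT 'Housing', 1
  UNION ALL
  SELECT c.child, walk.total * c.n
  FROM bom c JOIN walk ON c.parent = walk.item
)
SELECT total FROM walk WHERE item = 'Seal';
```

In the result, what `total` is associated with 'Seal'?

Base: (Housing, total=1).
Iteration 1: components of {Housing} -> Arm = 1*4 = 4, Ring = 1*3 = 3.
Iteration 2: components of {Arm,Ring} -> Seal = 4*2 = 8.
Iteration 3: no further components; recursion stops.

8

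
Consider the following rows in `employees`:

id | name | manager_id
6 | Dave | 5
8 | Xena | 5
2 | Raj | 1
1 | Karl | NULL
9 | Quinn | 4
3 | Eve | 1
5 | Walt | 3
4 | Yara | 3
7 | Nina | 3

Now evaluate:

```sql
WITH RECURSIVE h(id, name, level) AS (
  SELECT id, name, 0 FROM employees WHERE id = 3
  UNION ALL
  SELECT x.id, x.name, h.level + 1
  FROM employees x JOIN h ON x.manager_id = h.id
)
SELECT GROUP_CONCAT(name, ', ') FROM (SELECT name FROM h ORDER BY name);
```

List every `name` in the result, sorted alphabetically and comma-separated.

Dave, Eve, Nina, Quinn, Walt, Xena, Yara

Base: id=3 (Eve) at level 0.
Iteration 1: rows with manager_id in {3} -> Yara (id 4, level 1), Walt (id 5, level 1), Nina (id 7, level 1).
Iteration 2: rows with manager_id in {4,5,7} -> Dave (id 6, level 2), Xena (id 8, level 2), Quinn (id 9, level 2).
Iteration 3: no rows with manager_id in {6,8,9}; recursion stops.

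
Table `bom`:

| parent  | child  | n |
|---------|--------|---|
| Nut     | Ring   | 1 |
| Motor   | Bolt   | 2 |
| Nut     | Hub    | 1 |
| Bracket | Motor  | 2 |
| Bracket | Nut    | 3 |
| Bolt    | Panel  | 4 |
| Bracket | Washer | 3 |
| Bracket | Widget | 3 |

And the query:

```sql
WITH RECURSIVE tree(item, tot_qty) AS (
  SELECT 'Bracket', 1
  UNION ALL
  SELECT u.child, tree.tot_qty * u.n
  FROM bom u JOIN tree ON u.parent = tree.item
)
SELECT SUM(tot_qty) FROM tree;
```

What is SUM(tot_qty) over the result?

Base: (Bracket, tot_qty=1).
Iteration 1: components of {Bracket} -> Motor = 1*2 = 2, Nut = 1*3 = 3, Washer = 1*3 = 3, Widget = 1*3 = 3.
Iteration 2: components of {Motor,Nut,Washer,Widget} -> Bolt = 2*2 = 4, Hub = 3*1 = 3, Ring = 3*1 = 3.
Iteration 3: components of {Bolt,Hub,Ring} -> Panel = 4*4 = 16.
Iteration 4: no further components; recursion stops.
SUM(tot_qty) = 1 + 3 + 3 + 2 + 3 + 4 + 3 + 3 + 16 = 38.

38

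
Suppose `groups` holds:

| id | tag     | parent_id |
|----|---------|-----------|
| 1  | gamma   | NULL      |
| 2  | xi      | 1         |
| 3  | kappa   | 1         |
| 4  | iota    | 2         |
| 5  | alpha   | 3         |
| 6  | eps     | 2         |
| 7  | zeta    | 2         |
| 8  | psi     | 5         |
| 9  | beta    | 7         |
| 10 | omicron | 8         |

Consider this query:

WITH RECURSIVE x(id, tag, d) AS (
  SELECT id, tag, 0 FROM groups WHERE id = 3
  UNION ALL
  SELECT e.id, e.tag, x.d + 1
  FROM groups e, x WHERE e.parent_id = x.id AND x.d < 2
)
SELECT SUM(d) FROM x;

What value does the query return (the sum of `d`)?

Base: id=3 (kappa) at d 0.
Iteration 1: rows with parent_id in {3} -> alpha (id 5, d 1).
Iteration 2: rows with parent_id in {5} -> psi (id 8, d 2).
Iteration 3: d < 2 fails for all current rows; recursion stops.
SUM(d) = 0 + 1 + 2 = 3.

3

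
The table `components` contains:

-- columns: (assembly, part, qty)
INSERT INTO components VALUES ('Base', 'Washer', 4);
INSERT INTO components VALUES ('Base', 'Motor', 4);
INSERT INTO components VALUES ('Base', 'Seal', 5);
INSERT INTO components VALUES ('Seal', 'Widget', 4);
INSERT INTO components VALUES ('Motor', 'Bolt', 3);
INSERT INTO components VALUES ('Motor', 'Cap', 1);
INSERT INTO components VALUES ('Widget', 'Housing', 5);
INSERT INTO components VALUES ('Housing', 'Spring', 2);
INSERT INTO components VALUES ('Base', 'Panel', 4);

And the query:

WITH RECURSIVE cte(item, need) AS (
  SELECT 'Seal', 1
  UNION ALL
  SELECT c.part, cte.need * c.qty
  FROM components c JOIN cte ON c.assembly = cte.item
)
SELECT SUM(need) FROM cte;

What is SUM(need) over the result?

Base: (Seal, need=1).
Iteration 1: components of {Seal} -> Widget = 1*4 = 4.
Iteration 2: components of {Widget} -> Housing = 4*5 = 20.
Iteration 3: components of {Housing} -> Spring = 20*2 = 40.
Iteration 4: no further components; recursion stops.
SUM(need) = 1 + 4 + 20 + 40 = 65.

65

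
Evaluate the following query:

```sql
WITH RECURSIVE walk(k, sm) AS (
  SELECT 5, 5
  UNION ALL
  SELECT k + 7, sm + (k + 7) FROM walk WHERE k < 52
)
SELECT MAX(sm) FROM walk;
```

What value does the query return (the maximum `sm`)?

Base: k=5, sm=5.
Iteration 1: 5 < 52 holds -> k = 5 + 7 = 12, sm = 5 + 12 = 17.
Iteration 2: 12 < 52 holds -> k = 12 + 7 = 19, sm = 17 + 19 = 36.
Iteration 3: 19 < 52 holds -> k = 19 + 7 = 26, sm = 36 + 26 = 62.
Iteration 4: 26 < 52 holds -> k = 26 + 7 = 33, sm = 62 + 33 = 95.
Iteration 5: 33 < 52 holds -> k = 33 + 7 = 40, sm = 95 + 40 = 135.
Iteration 6: 40 < 52 holds -> k = 40 + 7 = 47, sm = 135 + 47 = 182.
Iteration 7: 47 < 52 holds -> k = 47 + 7 = 54, sm = 182 + 54 = 236.
Iteration 8: 54 < 52 fails; recursion stops.
sm values: 5, 17, 36, 62, 95, 135, 182, 236; the maximum is 236.

236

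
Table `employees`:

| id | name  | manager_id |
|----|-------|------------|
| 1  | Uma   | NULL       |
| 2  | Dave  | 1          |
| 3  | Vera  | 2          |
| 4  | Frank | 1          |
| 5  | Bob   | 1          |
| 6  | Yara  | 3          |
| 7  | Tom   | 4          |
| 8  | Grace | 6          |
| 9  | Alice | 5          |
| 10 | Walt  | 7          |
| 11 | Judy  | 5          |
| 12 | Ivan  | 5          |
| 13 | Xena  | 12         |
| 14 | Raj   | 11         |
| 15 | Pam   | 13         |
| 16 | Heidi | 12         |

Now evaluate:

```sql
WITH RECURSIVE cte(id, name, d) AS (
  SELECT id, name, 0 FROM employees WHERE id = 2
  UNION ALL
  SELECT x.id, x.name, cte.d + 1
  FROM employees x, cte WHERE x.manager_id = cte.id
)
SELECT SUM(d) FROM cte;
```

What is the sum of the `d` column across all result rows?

Base: id=2 (Dave) at d 0.
Iteration 1: rows with manager_id in {2} -> Vera (id 3, d 1).
Iteration 2: rows with manager_id in {3} -> Yara (id 6, d 2).
Iteration 3: rows with manager_id in {6} -> Grace (id 8, d 3).
Iteration 4: no rows with manager_id in {8}; recursion stops.
SUM(d) = 0 + 1 + 2 + 3 = 6.

6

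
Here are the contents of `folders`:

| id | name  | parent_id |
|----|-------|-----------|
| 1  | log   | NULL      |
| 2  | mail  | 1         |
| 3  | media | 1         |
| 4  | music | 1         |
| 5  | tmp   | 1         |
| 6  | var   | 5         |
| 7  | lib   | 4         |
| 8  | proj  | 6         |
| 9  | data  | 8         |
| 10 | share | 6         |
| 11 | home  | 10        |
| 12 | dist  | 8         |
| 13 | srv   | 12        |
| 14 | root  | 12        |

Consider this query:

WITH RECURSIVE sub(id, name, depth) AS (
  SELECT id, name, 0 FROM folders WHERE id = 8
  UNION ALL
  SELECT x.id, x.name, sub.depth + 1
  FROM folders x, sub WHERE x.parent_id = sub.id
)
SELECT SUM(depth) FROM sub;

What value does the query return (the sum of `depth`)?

6

Base: id=8 (proj) at depth 0.
Iteration 1: rows with parent_id in {8} -> data (id 9, depth 1), dist (id 12, depth 1).
Iteration 2: rows with parent_id in {9,12} -> srv (id 13, depth 2), root (id 14, depth 2).
Iteration 3: no rows with parent_id in {13,14}; recursion stops.
SUM(depth) = 0 + 1 + 1 + 2 + 2 = 6.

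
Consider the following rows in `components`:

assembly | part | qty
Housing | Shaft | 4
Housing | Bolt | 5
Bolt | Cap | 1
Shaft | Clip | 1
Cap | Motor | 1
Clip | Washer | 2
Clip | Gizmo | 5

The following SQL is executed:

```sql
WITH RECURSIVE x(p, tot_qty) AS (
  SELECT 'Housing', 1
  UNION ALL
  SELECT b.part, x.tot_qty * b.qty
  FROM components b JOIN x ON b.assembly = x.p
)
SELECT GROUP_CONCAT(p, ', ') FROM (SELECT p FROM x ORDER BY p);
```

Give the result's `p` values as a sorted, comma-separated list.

Bolt, Cap, Clip, Gizmo, Housing, Motor, Shaft, Washer

Base: (Housing, tot_qty=1).
Iteration 1: components of {Housing} -> Bolt = 1*5 = 5, Shaft = 1*4 = 4.
Iteration 2: components of {Bolt,Shaft} -> Cap = 5*1 = 5, Clip = 4*1 = 4.
Iteration 3: components of {Cap,Clip} -> Gizmo = 4*5 = 20, Motor = 5*1 = 5, Washer = 4*2 = 8.
Iteration 4: no further components; recursion stops.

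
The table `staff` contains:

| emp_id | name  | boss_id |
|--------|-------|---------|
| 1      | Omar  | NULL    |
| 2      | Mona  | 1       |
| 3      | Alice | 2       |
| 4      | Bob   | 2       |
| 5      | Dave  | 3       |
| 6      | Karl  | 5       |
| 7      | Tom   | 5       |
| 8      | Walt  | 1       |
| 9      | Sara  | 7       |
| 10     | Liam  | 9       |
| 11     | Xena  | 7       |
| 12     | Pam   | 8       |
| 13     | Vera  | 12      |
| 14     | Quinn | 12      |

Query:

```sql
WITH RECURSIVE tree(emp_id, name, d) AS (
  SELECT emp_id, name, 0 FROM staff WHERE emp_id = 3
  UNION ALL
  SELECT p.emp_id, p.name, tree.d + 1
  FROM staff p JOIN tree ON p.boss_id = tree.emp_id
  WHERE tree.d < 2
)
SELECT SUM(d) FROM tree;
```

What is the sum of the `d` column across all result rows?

Base: emp_id=3 (Alice) at d 0.
Iteration 1: rows with boss_id in {3} -> Dave (id 5, d 1).
Iteration 2: rows with boss_id in {5} -> Karl (id 6, d 2), Tom (id 7, d 2).
Iteration 3: d < 2 fails for all current rows; recursion stops.
SUM(d) = 0 + 1 + 2 + 2 = 5.

5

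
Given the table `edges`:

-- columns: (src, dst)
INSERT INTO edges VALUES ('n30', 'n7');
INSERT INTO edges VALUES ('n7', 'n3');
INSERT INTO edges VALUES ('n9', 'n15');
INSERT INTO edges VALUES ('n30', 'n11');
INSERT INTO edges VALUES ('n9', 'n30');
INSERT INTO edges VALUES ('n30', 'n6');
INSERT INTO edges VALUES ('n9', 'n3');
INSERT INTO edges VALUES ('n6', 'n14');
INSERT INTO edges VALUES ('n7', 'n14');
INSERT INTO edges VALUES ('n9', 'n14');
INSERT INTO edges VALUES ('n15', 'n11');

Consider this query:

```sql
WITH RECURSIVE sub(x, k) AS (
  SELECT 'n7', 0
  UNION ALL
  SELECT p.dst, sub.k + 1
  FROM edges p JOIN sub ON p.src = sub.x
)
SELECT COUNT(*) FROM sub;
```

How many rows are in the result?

Base: (n7, k=0).
Iteration 1: edges from {n7} -> (n14, k=1), (n3, k=1).
Iteration 2: no outgoing edges from {n14,n3}; recursion stops.
Total rows emitted: 3.

3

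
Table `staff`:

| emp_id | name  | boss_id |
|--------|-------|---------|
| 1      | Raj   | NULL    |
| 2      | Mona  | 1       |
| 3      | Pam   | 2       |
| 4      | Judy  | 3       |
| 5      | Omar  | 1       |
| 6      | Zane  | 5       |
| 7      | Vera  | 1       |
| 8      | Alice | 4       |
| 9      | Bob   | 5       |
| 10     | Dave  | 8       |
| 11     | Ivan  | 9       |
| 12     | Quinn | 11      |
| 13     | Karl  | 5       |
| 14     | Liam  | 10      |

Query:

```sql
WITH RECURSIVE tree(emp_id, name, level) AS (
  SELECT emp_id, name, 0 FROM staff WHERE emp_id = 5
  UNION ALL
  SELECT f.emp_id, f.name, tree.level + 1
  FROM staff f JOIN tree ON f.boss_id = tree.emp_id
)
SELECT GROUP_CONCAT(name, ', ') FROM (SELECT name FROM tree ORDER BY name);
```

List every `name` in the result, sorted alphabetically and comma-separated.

Bob, Ivan, Karl, Omar, Quinn, Zane

Base: emp_id=5 (Omar) at level 0.
Iteration 1: rows with boss_id in {5} -> Zane (id 6, level 1), Bob (id 9, level 1), Karl (id 13, level 1).
Iteration 2: rows with boss_id in {6,9,13} -> Ivan (id 11, level 2).
Iteration 3: rows with boss_id in {11} -> Quinn (id 12, level 3).
Iteration 4: no rows with boss_id in {12}; recursion stops.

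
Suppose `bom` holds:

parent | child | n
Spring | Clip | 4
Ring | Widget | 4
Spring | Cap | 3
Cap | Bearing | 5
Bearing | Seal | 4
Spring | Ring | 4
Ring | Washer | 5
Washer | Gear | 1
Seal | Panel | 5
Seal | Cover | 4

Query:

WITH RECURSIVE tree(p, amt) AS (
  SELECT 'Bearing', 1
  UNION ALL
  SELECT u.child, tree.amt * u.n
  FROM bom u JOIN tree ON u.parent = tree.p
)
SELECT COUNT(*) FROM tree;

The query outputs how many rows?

Base: (Bearing, amt=1).
Iteration 1: components of {Bearing} -> Seal = 1*4 = 4.
Iteration 2: components of {Seal} -> Cover = 4*4 = 16, Panel = 4*5 = 20.
Iteration 3: no further components; recursion stops.
Total rows emitted: 4.

4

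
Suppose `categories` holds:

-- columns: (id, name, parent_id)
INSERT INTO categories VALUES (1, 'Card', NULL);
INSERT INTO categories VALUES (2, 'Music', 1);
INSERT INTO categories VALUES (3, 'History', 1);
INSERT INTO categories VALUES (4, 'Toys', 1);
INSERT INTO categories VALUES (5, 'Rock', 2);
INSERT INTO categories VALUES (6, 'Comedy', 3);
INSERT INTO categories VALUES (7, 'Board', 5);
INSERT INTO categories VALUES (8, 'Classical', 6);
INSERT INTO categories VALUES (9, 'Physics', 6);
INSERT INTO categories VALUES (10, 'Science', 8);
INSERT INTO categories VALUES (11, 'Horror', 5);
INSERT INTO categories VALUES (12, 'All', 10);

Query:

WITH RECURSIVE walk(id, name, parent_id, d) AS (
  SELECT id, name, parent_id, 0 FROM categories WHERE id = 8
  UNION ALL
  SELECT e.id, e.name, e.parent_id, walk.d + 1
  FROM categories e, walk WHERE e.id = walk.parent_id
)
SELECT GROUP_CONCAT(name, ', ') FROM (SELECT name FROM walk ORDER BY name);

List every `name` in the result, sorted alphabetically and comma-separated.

Base: id=8 (Classical), parent_id=6, d 0.
Iteration 1: join on id=6 -> Comedy (id 6, parent_id=3, d 1).
Iteration 2: join on id=3 -> History (id 3, parent_id=1, d 2).
Iteration 3: join on id=1 -> Card (id 1, parent_id=NULL, d 3).
Iteration 4: parent_id is NULL; no match; recursion stops.

Card, Classical, Comedy, History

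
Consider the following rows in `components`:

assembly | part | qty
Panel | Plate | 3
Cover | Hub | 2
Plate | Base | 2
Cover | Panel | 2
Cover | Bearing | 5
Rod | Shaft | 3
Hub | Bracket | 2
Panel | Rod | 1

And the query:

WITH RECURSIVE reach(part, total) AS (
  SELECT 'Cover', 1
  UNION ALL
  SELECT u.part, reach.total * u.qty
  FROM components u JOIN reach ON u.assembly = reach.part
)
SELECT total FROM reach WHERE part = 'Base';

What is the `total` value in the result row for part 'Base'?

12

Base: (Cover, total=1).
Iteration 1: components of {Cover} -> Bearing = 1*5 = 5, Hub = 1*2 = 2, Panel = 1*2 = 2.
Iteration 2: components of {Bearing,Hub,Panel} -> Bracket = 2*2 = 4, Plate = 2*3 = 6, Rod = 2*1 = 2.
Iteration 3: components of {Bracket,Plate,Rod} -> Base = 6*2 = 12, Shaft = 2*3 = 6.
Iteration 4: no further components; recursion stops.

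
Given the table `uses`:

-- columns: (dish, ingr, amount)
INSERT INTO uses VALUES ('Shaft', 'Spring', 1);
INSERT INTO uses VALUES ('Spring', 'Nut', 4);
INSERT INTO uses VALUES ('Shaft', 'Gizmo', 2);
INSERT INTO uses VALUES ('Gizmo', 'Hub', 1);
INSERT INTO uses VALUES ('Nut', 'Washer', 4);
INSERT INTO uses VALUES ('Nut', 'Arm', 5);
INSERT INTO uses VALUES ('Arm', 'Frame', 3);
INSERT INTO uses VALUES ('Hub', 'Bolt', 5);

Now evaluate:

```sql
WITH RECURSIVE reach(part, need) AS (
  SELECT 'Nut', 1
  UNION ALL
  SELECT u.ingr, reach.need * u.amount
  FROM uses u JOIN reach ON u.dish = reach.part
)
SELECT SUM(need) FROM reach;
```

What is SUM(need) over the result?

Base: (Nut, need=1).
Iteration 1: components of {Nut} -> Arm = 1*5 = 5, Washer = 1*4 = 4.
Iteration 2: components of {Arm,Washer} -> Frame = 5*3 = 15.
Iteration 3: no further components; recursion stops.
SUM(need) = 1 + 4 + 5 + 15 = 25.

25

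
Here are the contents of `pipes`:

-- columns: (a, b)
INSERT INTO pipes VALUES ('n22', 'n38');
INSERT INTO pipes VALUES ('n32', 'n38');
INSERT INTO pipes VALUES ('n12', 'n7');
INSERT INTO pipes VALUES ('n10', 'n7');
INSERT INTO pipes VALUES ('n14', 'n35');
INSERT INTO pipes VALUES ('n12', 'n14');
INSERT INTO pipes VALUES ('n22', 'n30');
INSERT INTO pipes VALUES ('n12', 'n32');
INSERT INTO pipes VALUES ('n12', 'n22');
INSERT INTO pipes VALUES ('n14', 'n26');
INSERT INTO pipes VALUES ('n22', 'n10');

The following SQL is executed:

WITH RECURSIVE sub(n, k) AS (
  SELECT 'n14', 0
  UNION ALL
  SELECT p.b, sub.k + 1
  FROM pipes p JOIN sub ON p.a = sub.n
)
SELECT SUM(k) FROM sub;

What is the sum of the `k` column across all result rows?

2

Base: (n14, k=0).
Iteration 1: edges from {n14} -> (n26, k=1), (n35, k=1).
Iteration 2: no outgoing edges from {n26,n35}; recursion stops.
SUM(k) = 0 + 1 + 1 = 2.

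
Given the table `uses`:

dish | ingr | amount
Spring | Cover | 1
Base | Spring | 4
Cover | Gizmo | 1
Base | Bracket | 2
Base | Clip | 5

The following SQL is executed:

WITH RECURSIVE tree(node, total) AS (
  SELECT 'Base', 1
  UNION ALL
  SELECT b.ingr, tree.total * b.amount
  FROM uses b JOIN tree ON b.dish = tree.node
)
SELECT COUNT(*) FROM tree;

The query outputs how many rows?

6

Base: (Base, total=1).
Iteration 1: components of {Base} -> Bracket = 1*2 = 2, Clip = 1*5 = 5, Spring = 1*4 = 4.
Iteration 2: components of {Bracket,Clip,Spring} -> Cover = 4*1 = 4.
Iteration 3: components of {Cover} -> Gizmo = 4*1 = 4.
Iteration 4: no further components; recursion stops.
Total rows emitted: 6.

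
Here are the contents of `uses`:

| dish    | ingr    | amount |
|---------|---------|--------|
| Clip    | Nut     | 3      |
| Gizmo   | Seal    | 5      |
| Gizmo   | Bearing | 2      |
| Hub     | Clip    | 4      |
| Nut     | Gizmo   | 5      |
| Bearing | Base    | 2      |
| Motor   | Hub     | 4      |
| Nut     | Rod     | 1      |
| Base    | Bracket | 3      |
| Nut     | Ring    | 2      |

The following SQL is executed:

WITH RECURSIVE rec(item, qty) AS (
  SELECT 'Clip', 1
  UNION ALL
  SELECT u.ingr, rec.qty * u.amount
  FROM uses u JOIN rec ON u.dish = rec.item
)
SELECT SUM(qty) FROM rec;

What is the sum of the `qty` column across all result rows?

Base: (Clip, qty=1).
Iteration 1: components of {Clip} -> Nut = 1*3 = 3.
Iteration 2: components of {Nut} -> Gizmo = 3*5 = 15, Ring = 3*2 = 6, Rod = 3*1 = 3.
Iteration 3: components of {Gizmo,Ring,Rod} -> Bearing = 15*2 = 30, Seal = 15*5 = 75.
Iteration 4: components of {Bearing,Seal} -> Base = 30*2 = 60.
Iteration 5: components of {Base} -> Bracket = 60*3 = 180.
Iteration 6: no further components; recursion stops.
SUM(qty) = 1 + 3 + 6 + 15 + 3 + 75 + 30 + 60 + 180 = 373.

373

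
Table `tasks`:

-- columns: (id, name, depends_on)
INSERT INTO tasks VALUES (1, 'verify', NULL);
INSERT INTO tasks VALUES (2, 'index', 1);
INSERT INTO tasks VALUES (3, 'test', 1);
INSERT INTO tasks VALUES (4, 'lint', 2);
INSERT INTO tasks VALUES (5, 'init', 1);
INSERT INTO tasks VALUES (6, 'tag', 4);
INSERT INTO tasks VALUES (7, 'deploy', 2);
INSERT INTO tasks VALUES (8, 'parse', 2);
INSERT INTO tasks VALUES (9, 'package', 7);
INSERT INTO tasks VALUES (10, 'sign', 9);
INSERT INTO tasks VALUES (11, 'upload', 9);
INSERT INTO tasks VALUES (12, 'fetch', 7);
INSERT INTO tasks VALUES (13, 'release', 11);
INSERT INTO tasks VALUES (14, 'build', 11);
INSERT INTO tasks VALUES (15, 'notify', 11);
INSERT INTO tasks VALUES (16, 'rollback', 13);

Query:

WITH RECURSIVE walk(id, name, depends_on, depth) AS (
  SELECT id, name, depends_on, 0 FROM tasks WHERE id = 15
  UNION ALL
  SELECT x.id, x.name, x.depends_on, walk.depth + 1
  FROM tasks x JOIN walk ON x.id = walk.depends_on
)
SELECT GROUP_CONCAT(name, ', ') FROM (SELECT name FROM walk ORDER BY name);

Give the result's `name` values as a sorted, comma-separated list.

deploy, index, notify, package, upload, verify

Base: id=15 (notify), depends_on=11, depth 0.
Iteration 1: join on id=11 -> upload (id 11, depends_on=9, depth 1).
Iteration 2: join on id=9 -> package (id 9, depends_on=7, depth 2).
Iteration 3: join on id=7 -> deploy (id 7, depends_on=2, depth 3).
Iteration 4: join on id=2 -> index (id 2, depends_on=1, depth 4).
Iteration 5: join on id=1 -> verify (id 1, depends_on=NULL, depth 5).
Iteration 6: depends_on is NULL; no match; recursion stops.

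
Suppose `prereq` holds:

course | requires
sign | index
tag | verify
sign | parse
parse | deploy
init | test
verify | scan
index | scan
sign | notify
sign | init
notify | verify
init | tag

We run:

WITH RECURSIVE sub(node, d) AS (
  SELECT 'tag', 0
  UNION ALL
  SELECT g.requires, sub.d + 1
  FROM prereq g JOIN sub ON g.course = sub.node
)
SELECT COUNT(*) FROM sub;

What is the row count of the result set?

Base: (tag, d=0).
Iteration 1: edges from {tag} -> (verify, d=1).
Iteration 2: edges from {verify} -> (scan, d=2).
Iteration 3: no outgoing edges from {scan}; recursion stops.
Total rows emitted: 3.

3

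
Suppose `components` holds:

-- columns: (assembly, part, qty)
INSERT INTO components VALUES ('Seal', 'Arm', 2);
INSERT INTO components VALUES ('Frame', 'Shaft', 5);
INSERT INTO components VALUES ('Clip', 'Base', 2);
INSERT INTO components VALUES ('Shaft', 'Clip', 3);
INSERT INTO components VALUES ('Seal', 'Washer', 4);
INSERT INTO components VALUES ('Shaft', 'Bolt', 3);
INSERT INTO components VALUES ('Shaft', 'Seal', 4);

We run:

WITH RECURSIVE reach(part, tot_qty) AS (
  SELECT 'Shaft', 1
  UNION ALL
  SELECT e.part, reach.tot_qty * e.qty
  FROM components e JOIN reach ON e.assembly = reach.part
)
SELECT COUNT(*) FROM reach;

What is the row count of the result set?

Base: (Shaft, tot_qty=1).
Iteration 1: components of {Shaft} -> Bolt = 1*3 = 3, Clip = 1*3 = 3, Seal = 1*4 = 4.
Iteration 2: components of {Bolt,Clip,Seal} -> Arm = 4*2 = 8, Base = 3*2 = 6, Washer = 4*4 = 16.
Iteration 3: no further components; recursion stops.
Total rows emitted: 7.

7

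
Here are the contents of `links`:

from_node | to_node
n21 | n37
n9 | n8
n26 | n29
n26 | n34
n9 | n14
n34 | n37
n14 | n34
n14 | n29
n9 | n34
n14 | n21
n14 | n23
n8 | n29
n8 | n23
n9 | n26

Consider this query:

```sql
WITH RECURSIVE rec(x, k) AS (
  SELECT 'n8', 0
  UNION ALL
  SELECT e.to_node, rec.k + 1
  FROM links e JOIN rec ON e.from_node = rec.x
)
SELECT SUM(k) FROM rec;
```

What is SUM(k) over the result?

Base: (n8, k=0).
Iteration 1: edges from {n8} -> (n23, k=1), (n29, k=1).
Iteration 2: no outgoing edges from {n23,n29}; recursion stops.
SUM(k) = 0 + 1 + 1 = 2.

2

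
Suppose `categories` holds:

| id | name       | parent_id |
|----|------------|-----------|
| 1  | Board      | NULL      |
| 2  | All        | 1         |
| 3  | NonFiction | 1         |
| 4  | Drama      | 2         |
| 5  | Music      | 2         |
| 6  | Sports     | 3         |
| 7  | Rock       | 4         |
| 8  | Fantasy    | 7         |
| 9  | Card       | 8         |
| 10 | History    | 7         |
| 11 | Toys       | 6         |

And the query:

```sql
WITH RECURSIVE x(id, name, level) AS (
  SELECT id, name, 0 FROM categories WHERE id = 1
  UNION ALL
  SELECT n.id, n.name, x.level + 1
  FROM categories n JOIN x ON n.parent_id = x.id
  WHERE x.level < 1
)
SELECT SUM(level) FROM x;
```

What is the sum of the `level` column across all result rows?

2

Base: id=1 (Board) at level 0.
Iteration 1: rows with parent_id in {1} -> All (id 2, level 1), NonFiction (id 3, level 1).
Iteration 2: level < 1 fails for all current rows; recursion stops.
SUM(level) = 0 + 1 + 1 = 2.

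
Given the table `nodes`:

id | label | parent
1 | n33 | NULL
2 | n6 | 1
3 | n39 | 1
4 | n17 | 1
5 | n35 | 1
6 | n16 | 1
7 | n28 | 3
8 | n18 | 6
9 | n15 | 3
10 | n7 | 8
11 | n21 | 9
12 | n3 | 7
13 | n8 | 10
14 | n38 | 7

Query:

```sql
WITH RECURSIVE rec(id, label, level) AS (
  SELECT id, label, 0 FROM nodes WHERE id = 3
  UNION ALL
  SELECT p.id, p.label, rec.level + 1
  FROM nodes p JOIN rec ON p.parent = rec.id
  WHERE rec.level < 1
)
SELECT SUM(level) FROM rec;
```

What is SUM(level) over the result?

Base: id=3 (n39) at level 0.
Iteration 1: rows with parent in {3} -> n28 (id 7, level 1), n15 (id 9, level 1).
Iteration 2: level < 1 fails for all current rows; recursion stops.
SUM(level) = 0 + 1 + 1 = 2.

2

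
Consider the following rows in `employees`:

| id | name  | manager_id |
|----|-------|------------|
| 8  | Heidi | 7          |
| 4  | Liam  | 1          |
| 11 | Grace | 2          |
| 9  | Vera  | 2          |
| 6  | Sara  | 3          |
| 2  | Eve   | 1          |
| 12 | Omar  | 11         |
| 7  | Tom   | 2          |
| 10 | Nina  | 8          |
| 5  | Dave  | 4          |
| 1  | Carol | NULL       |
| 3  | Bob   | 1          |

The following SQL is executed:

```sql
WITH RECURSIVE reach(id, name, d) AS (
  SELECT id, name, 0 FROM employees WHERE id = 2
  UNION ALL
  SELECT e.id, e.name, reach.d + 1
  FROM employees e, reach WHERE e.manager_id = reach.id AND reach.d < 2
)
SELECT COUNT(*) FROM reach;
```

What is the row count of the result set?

6

Base: id=2 (Eve) at d 0.
Iteration 1: rows with manager_id in {2} -> Tom (id 7, d 1), Vera (id 9, d 1), Grace (id 11, d 1).
Iteration 2: rows with manager_id in {7,9,11} -> Heidi (id 8, d 2), Omar (id 12, d 2).
Iteration 3: d < 2 fails for all current rows; recursion stops.
Total rows emitted: 6.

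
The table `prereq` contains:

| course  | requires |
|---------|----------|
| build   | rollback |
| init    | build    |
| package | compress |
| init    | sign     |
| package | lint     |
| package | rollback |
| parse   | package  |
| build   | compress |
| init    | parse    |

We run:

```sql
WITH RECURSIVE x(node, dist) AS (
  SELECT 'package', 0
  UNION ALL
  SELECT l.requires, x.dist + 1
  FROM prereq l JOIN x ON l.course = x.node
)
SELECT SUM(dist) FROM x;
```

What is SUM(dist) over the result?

3

Base: (package, dist=0).
Iteration 1: edges from {package} -> (compress, dist=1), (lint, dist=1), (rollback, dist=1).
Iteration 2: no outgoing edges from {compress,lint,rollback}; recursion stops.
SUM(dist) = 0 + 1 + 1 + 1 = 3.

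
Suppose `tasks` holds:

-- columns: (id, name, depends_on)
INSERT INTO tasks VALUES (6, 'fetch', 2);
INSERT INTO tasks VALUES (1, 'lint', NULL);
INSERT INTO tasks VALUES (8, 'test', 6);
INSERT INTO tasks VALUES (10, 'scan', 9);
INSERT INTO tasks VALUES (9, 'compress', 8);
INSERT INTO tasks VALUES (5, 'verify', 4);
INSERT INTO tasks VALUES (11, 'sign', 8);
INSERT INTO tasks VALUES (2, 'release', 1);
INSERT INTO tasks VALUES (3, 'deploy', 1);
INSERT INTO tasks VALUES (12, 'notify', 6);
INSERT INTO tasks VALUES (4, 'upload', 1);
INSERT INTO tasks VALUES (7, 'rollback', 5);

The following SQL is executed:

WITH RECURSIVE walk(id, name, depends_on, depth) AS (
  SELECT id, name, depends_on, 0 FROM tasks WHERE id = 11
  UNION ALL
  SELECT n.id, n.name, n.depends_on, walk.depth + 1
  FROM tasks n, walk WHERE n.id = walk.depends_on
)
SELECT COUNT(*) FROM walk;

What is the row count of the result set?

5

Base: id=11 (sign), depends_on=8, depth 0.
Iteration 1: join on id=8 -> test (id 8, depends_on=6, depth 1).
Iteration 2: join on id=6 -> fetch (id 6, depends_on=2, depth 2).
Iteration 3: join on id=2 -> release (id 2, depends_on=1, depth 3).
Iteration 4: join on id=1 -> lint (id 1, depends_on=NULL, depth 4).
Iteration 5: depends_on is NULL; no match; recursion stops.
Total rows emitted: 5.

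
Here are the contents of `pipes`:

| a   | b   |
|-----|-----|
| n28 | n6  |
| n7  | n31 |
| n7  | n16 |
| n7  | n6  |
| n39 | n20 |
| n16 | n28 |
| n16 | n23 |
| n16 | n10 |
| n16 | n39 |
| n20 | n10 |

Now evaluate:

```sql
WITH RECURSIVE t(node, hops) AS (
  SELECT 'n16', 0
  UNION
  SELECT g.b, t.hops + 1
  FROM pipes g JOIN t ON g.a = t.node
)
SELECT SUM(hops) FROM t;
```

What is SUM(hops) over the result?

11

Base: (n16, hops=0).
Iteration 1: edges from {n16} -> (n10, hops=1), (n23, hops=1), (n28, hops=1), (n39, hops=1).
Iteration 2: edges from {n10,n23,n28,n39} -> (n20, hops=2), (n6, hops=2).
Iteration 3: edges from {n20,n6} -> (n10, hops=3).
Iteration 4: no outgoing edges from {n10}; recursion stops.
SUM(hops) = 0 + 1 + 1 + 1 + 1 + 2 + 2 + 3 = 11.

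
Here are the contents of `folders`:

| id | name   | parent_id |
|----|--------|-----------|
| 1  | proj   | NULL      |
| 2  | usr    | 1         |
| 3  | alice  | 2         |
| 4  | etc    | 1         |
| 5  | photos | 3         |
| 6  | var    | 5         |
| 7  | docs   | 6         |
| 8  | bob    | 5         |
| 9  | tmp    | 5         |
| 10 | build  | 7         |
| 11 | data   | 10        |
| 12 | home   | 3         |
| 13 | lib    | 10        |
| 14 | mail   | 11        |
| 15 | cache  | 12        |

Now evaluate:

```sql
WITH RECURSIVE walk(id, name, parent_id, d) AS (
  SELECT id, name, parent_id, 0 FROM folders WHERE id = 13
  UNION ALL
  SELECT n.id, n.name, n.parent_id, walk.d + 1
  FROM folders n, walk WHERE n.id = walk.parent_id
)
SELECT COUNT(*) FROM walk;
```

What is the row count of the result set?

Base: id=13 (lib), parent_id=10, d 0.
Iteration 1: join on id=10 -> build (id 10, parent_id=7, d 1).
Iteration 2: join on id=7 -> docs (id 7, parent_id=6, d 2).
Iteration 3: join on id=6 -> var (id 6, parent_id=5, d 3).
Iteration 4: join on id=5 -> photos (id 5, parent_id=3, d 4).
Iteration 5: join on id=3 -> alice (id 3, parent_id=2, d 5).
Iteration 6: join on id=2 -> usr (id 2, parent_id=1, d 6).
Iteration 7: join on id=1 -> proj (id 1, parent_id=NULL, d 7).
Iteration 8: parent_id is NULL; no match; recursion stops.
Total rows emitted: 8.

8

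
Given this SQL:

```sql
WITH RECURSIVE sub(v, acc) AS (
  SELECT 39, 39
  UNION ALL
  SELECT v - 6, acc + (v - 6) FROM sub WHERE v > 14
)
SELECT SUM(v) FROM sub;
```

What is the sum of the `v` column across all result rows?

Base: v=39, acc=39.
Iteration 1: 39 > 14 holds -> v = 39 - 6 = 33, acc = 39 + 33 = 72.
Iteration 2: 33 > 14 holds -> v = 33 - 6 = 27, acc = 72 + 27 = 99.
Iteration 3: 27 > 14 holds -> v = 27 - 6 = 21, acc = 99 + 21 = 120.
Iteration 4: 21 > 14 holds -> v = 21 - 6 = 15, acc = 120 + 15 = 135.
Iteration 5: 15 > 14 holds -> v = 15 - 6 = 9, acc = 135 + 9 = 144.
Iteration 6: 9 > 14 fails; recursion stops.
SUM(v) = 39 + 33 + 27 + 21 + 15 + 9 = 144.

144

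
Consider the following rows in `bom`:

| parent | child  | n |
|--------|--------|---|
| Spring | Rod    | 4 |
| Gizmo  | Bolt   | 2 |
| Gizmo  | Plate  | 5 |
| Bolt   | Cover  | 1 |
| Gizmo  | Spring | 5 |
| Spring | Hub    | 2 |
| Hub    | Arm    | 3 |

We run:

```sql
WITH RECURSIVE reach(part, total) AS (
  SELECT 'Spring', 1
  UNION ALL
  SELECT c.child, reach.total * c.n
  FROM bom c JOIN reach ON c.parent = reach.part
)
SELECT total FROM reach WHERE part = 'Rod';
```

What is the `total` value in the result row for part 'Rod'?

Base: (Spring, total=1).
Iteration 1: components of {Spring} -> Hub = 1*2 = 2, Rod = 1*4 = 4.
Iteration 2: components of {Hub,Rod} -> Arm = 2*3 = 6.
Iteration 3: no further components; recursion stops.

4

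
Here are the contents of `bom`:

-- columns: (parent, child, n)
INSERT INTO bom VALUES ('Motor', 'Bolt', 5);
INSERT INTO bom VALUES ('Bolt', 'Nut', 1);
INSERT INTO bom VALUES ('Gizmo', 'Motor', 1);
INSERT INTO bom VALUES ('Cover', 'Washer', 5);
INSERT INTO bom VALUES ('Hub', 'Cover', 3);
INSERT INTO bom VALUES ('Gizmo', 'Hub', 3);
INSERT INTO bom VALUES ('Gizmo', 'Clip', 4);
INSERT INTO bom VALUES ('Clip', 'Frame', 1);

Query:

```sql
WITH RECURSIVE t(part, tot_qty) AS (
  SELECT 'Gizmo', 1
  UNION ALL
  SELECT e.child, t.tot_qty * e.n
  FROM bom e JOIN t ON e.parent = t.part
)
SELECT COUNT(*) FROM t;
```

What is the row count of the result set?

9

Base: (Gizmo, tot_qty=1).
Iteration 1: components of {Gizmo} -> Clip = 1*4 = 4, Hub = 1*3 = 3, Motor = 1*1 = 1.
Iteration 2: components of {Clip,Hub,Motor} -> Bolt = 1*5 = 5, Cover = 3*3 = 9, Frame = 4*1 = 4.
Iteration 3: components of {Bolt,Cover,Frame} -> Nut = 5*1 = 5, Washer = 9*5 = 45.
Iteration 4: no further components; recursion stops.
Total rows emitted: 9.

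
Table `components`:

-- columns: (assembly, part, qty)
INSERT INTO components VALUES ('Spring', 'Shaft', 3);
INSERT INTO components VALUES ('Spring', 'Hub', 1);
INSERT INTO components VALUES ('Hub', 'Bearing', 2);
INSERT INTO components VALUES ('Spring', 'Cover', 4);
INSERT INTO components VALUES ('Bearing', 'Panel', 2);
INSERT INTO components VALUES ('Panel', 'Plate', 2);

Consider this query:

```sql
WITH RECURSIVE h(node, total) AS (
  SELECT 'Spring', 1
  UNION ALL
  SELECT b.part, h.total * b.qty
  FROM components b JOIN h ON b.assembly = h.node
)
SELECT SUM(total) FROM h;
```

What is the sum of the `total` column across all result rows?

Base: (Spring, total=1).
Iteration 1: components of {Spring} -> Cover = 1*4 = 4, Hub = 1*1 = 1, Shaft = 1*3 = 3.
Iteration 2: components of {Cover,Hub,Shaft} -> Bearing = 1*2 = 2.
Iteration 3: components of {Bearing} -> Panel = 2*2 = 4.
Iteration 4: components of {Panel} -> Plate = 4*2 = 8.
Iteration 5: no further components; recursion stops.
SUM(total) = 1 + 3 + 1 + 4 + 2 + 4 + 8 = 23.

23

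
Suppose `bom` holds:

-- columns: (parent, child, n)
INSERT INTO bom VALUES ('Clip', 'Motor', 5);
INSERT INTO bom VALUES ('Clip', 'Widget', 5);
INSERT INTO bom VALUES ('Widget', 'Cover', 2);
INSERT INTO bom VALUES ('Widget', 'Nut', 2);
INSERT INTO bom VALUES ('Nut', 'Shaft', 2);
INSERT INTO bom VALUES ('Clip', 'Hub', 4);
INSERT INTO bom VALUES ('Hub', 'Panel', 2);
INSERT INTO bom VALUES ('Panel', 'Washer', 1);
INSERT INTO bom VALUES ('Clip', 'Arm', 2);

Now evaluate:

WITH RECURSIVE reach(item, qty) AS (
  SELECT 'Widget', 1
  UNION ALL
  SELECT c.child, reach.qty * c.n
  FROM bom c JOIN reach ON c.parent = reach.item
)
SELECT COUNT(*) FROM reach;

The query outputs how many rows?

4

Base: (Widget, qty=1).
Iteration 1: components of {Widget} -> Cover = 1*2 = 2, Nut = 1*2 = 2.
Iteration 2: components of {Cover,Nut} -> Shaft = 2*2 = 4.
Iteration 3: no further components; recursion stops.
Total rows emitted: 4.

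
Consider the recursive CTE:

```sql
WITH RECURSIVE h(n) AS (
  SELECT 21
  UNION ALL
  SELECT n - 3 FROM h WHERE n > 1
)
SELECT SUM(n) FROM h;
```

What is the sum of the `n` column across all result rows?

Base: n=21.
Iteration 1: 21 > 1 holds -> n = 21 - 3 = 18.
Iteration 2: 18 > 1 holds -> n = 18 - 3 = 15.
Iteration 3: 15 > 1 holds -> n = 15 - 3 = 12.
Iteration 4: 12 > 1 holds -> n = 12 - 3 = 9.
Iteration 5: 9 > 1 holds -> n = 9 - 3 = 6.
Iteration 6: 6 > 1 holds -> n = 6 - 3 = 3.
Iteration 7: 3 > 1 holds -> n = 3 - 3 = 0.
Iteration 8: 0 > 1 fails; recursion stops.
SUM(n) = 21 + 18 + 15 + 12 + 9 + 6 + 3 + 0 = 84.

84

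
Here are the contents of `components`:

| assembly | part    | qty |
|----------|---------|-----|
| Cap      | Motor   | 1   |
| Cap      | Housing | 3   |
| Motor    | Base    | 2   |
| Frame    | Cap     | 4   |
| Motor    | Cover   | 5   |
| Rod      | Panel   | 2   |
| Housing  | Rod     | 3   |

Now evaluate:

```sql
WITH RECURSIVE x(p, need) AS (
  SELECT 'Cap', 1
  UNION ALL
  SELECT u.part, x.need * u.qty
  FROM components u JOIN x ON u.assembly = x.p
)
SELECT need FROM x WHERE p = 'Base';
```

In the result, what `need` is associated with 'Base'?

2

Base: (Cap, need=1).
Iteration 1: components of {Cap} -> Housing = 1*3 = 3, Motor = 1*1 = 1.
Iteration 2: components of {Housing,Motor} -> Base = 1*2 = 2, Cover = 1*5 = 5, Rod = 3*3 = 9.
Iteration 3: components of {Base,Cover,Rod} -> Panel = 9*2 = 18.
Iteration 4: no further components; recursion stops.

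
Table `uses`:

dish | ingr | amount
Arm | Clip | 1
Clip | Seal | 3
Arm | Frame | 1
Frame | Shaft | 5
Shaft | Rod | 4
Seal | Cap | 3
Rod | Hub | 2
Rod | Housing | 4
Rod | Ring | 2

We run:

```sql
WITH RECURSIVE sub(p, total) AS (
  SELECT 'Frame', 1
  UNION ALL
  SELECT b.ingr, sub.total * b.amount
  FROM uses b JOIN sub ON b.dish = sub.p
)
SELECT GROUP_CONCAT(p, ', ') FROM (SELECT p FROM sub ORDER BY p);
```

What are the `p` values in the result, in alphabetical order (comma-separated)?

Base: (Frame, total=1).
Iteration 1: components of {Frame} -> Shaft = 1*5 = 5.
Iteration 2: components of {Shaft} -> Rod = 5*4 = 20.
Iteration 3: components of {Rod} -> Housing = 20*4 = 80, Hub = 20*2 = 40, Ring = 20*2 = 40.
Iteration 4: no further components; recursion stops.

Frame, Housing, Hub, Ring, Rod, Shaft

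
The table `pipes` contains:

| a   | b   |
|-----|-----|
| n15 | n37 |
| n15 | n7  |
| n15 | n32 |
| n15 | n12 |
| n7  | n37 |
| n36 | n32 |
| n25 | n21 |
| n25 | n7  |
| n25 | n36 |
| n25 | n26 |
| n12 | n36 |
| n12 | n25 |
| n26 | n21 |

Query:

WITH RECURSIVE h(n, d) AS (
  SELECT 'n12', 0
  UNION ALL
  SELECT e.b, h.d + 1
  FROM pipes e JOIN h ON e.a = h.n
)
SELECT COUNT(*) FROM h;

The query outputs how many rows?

11

Base: (n12, d=0).
Iteration 1: edges from {n12} -> (n25, d=1), (n36, d=1).
Iteration 2: edges from {n25,n36} -> (n21, d=2), (n26, d=2), (n32, d=2), (n36, d=2), (n7, d=2).
Iteration 3: edges from {n21,n26,n32,n36,n7} -> (n21, d=3), (n32, d=3), (n37, d=3).
Iteration 4: no outgoing edges from {n21,n32,n37}; recursion stops.
Total rows emitted: 11.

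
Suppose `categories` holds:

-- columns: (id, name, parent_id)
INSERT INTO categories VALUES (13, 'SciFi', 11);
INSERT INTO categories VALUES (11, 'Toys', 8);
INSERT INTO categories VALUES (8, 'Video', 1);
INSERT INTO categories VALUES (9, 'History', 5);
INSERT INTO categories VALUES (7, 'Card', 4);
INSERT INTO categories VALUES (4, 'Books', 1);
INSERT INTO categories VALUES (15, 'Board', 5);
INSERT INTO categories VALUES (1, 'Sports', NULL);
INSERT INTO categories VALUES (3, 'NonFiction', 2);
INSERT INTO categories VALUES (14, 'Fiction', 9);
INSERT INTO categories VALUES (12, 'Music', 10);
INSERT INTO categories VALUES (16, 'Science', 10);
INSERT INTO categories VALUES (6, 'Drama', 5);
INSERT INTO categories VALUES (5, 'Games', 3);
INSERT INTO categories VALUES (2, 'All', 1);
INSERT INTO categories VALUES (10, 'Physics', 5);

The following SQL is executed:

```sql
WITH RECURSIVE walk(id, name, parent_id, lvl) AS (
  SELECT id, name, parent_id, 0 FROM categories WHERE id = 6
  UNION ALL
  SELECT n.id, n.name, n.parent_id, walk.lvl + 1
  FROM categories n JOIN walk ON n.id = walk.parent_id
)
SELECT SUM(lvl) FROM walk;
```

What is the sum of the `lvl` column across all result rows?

Base: id=6 (Drama), parent_id=5, lvl 0.
Iteration 1: join on id=5 -> Games (id 5, parent_id=3, lvl 1).
Iteration 2: join on id=3 -> NonFiction (id 3, parent_id=2, lvl 2).
Iteration 3: join on id=2 -> All (id 2, parent_id=1, lvl 3).
Iteration 4: join on id=1 -> Sports (id 1, parent_id=NULL, lvl 4).
Iteration 5: parent_id is NULL; no match; recursion stops.
SUM(lvl) = 0 + 1 + 2 + 3 + 4 = 10.

10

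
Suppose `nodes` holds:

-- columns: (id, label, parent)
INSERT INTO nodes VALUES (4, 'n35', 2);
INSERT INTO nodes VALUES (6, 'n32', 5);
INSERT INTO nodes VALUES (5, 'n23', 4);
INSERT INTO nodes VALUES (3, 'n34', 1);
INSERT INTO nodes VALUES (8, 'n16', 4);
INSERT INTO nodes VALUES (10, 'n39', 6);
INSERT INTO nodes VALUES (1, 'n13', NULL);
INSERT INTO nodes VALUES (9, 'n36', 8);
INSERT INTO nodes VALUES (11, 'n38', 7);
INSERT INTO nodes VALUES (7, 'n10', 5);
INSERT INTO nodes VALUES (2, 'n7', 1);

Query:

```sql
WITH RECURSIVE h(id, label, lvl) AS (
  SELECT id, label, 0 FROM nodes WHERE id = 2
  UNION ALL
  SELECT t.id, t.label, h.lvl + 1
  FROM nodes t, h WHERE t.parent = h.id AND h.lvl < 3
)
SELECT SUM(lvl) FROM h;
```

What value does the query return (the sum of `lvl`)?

14

Base: id=2 (n7) at lvl 0.
Iteration 1: rows with parent in {2} -> n35 (id 4, lvl 1).
Iteration 2: rows with parent in {4} -> n23 (id 5, lvl 2), n16 (id 8, lvl 2).
Iteration 3: rows with parent in {5,8} -> n32 (id 6, lvl 3), n10 (id 7, lvl 3), n36 (id 9, lvl 3).
Iteration 4: lvl < 3 fails for all current rows; recursion stops.
SUM(lvl) = 0 + 1 + 2 + 2 + 3 + 3 + 3 = 14.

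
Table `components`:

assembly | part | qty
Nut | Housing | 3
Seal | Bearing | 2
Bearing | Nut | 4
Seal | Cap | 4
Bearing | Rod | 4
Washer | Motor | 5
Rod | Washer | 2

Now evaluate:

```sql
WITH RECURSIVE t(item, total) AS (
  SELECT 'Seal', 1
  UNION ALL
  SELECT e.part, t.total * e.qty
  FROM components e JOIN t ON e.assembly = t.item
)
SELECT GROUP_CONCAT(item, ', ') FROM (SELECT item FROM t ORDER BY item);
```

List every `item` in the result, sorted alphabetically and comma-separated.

Base: (Seal, total=1).
Iteration 1: components of {Seal} -> Bearing = 1*2 = 2, Cap = 1*4 = 4.
Iteration 2: components of {Bearing,Cap} -> Nut = 2*4 = 8, Rod = 2*4 = 8.
Iteration 3: components of {Nut,Rod} -> Housing = 8*3 = 24, Washer = 8*2 = 16.
Iteration 4: components of {Housing,Washer} -> Motor = 16*5 = 80.
Iteration 5: no further components; recursion stops.

Bearing, Cap, Housing, Motor, Nut, Rod, Seal, Washer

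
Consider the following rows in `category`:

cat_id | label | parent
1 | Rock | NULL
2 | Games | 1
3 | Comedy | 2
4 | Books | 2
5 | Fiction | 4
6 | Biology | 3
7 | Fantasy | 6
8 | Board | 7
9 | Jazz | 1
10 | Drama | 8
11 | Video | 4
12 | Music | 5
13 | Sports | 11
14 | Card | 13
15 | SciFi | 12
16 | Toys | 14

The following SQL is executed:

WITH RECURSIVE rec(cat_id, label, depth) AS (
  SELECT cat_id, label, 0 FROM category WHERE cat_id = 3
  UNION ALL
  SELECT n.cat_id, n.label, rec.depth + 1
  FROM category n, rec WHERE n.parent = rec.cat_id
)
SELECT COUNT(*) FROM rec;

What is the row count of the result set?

5

Base: cat_id=3 (Comedy) at depth 0.
Iteration 1: rows with parent in {3} -> Biology (id 6, depth 1).
Iteration 2: rows with parent in {6} -> Fantasy (id 7, depth 2).
Iteration 3: rows with parent in {7} -> Board (id 8, depth 3).
Iteration 4: rows with parent in {8} -> Drama (id 10, depth 4).
Iteration 5: no rows with parent in {10}; recursion stops.
Total rows emitted: 5.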